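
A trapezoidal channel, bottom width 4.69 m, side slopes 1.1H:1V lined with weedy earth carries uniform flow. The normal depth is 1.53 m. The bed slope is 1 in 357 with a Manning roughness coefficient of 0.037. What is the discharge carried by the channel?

Q = 14.5 m³/s

With bottom width b = 4.69 m and side slope z = 1.1: A = (b + zy)y = (4.69 + 1.1×1.53)×1.53 = 9.751 m²; P = b + 2y√(1+z²) = 4.69 + 2×1.53×1.487 = 9.239 m.
Hydraulic radius R = A/P = 9.751/9.239 = 1.055 m.
Manning's equation: Q = (1/n) A R^(2/3) S^(1/2) = (1/0.037) × 9.751 × 1.055^(2/3) × 0.002801^(1/2) = 14.5 m³/s.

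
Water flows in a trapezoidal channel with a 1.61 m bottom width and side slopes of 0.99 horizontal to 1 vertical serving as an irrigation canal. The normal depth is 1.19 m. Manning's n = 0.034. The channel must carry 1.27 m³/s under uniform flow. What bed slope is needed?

With bottom width b = 1.61 m and side slope z = 0.99: A = (b + zy)y = (1.61 + 0.99×1.19)×1.19 = 3.318 m²; P = b + 2y√(1+z²) = 1.61 + 2×1.19×1.407 = 4.959 m.
Hydraulic radius R = A/P = 3.318/4.959 = 0.669 m.
From Manning's equation, S = [nQ / (1 A R^(2/3))]² = [0.034 × 1.27 / (1 × 3.318 × 0.669^(2/3))]² = 0.000289.

S = 0.000289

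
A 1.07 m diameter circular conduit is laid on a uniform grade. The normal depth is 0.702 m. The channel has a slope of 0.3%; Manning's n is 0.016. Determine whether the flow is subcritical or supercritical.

For a circular section of diameter D = 1.07 m at depth y = 0.702 m, the central angle is θ = 2 arccos(1 − 2y/D) = 3.777 rad. Then A = (D²/8)(θ − sin θ) = 0.6253 m² and P = Dθ/2 = 2.02 m.
Hydraulic radius R = A/P = 0.6253/2.02 = 0.3095 m.
V = (1/n) R^(2/3) √S = (1/0.016) × 0.3095^(2/3) × √0.003 = 1.566 m/s. Hydraulic depth D_h = A/T = 0.6253/1.017 = 0.6152 m.
Froude number Fr = V/√(g·D_h) = 1.566/√(9.81×0.6152) = 0.638, which is less than 1, so the flow is subcritical.

subcritical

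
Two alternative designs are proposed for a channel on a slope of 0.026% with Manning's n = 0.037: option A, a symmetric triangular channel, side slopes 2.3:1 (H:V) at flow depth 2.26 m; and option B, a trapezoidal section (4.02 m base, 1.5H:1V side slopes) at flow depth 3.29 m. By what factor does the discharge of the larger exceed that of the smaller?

Channel A: For a triangular section with side slope z = 2.3: A = zy² = 2.3×2.26² = 11.75 m²; P = 2y√(1+z²) = 2×2.26×2.508 = 11.34 m. Hydraulic radius R = A/P = 11.75/11.34 = 1.036 m. Q_A = (1/0.037)·11.75·1.036^(2/3)·√0.00026 = 5.243 m³/s.
Channel B: With bottom width b = 4.02 m and side slope z = 1.5: A = (b + zy)y = (4.02 + 1.5×3.29)×3.29 = 29.46 m²; P = b + 2y√(1+z²) = 4.02 + 2×3.29×1.803 = 15.88 m. Hydraulic radius R = A/P = 29.46/15.88 = 1.855 m. Q_B = (1/0.037)·29.46·1.855^(2/3)·√0.00026 = 19.38 m³/s.
The larger discharge is 19.38 m³/s and the smaller is 5.243 m³/s; the ratio is 3.7.

3.7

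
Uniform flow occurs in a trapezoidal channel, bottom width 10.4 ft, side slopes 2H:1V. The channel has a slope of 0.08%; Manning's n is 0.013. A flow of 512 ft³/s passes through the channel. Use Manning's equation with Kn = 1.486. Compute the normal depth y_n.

y_n = 4.27 ft

Manning's equation rearranged: A R^(2/3) = nQ / (1.486·√S) = 0.013 × 512 / (1.486 × √0.0008) = 158.4.
Trying y = 3.06 ft: A R^(2/3) = 82.87 — low.
Trying y = 5.3 ft: A R^(2/3) = 244.9 — high.
Trying y = 4.27 ft: A R^(2/3) = 158.4 — ≈ 158.4.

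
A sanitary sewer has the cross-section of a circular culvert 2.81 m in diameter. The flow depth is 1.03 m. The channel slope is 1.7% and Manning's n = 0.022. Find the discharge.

Q = 8.33 m³/s

For a circular section of diameter D = 2.81 m at depth y = 1.03 m, the central angle is θ = 2 arccos(1 − 2y/D) = 2.601 rad. Then A = (D²/8)(θ − sin θ) = 2.06 m² and P = Dθ/2 = 3.655 m.
Hydraulic radius R = A/P = 2.06/3.655 = 0.5636 m.
Manning's equation: Q = (1/n) A R^(2/3) S^(1/2) = (1/0.022) × 2.06 × 0.5636^(2/3) × 0.017^(1/2) = 8.33 m³/s.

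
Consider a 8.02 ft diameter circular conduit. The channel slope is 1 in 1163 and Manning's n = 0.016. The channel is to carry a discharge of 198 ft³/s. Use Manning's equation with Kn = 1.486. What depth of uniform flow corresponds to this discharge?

y_n = 5.98 ft

Manning's equation rearranged: A R^(2/3) = nQ / (1.486·√S) = 0.016 × 198 / (1.486 × √0.0008598) = 72.7.
Trying y = 6.8 ft: A R^(2/3) = 82.61 — over.
Trying y = 5.04 ft: A R^(2/3) = 57.85 — short.
Trying y = 5.98 ft: A R^(2/3) = 72.75 — matches.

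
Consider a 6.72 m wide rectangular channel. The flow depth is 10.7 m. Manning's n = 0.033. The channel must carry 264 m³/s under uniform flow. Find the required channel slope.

S = 0.0042

Flow area A = b·y = 6.72 × 10.7 = 71.9 m². Wetted perimeter P = b + 2y = 6.72 + 2×10.7 = 28.12 m.
Hydraulic radius R = A/P = 71.9/28.12 = 2.557 m.
From Manning's equation, S = [nQ / (1 A R^(2/3))]² = [0.033 × 264 / (1 × 71.9 × 2.557^(2/3))]² = 0.0042.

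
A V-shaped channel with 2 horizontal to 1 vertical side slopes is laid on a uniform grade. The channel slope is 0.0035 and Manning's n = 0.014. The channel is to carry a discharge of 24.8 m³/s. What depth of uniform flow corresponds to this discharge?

Manning's equation rearranged: A R^(2/3) = nQ / (1·√S) = 0.014 × 24.8 / (√0.0035) = 5.869.
At y = 1.29 m: A R^(2/3) = 2.306 — low.
At y = 2.11 m: A R^(2/3) = 8.566 — high.
At y = 1.83 m: A R^(2/3) = 5.86 — close enough.

y_n = 1.83 m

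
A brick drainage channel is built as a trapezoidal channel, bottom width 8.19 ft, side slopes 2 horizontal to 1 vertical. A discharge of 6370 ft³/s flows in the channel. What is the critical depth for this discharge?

At critical depth, Q² T / (g A³) = 1, i.e. A³/T = Q²/g = 6370²/32.2 = 1260000.
Try y = 13.7 ft: A³/T = 1840000 — high.
Try y = 12.6 ft: A³/T = 1271000 — close enough.

y_c = 12.6 ft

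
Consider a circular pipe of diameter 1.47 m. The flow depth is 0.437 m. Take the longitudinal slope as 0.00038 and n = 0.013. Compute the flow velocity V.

For a circular section of diameter D = 1.47 m at depth y = 0.437 m, the central angle is θ = 2 arccos(1 − 2y/D) = 2.307 rad. Then A = (D²/8)(θ − sin θ) = 0.4228 m² and P = Dθ/2 = 1.695 m.
Hydraulic radius R = A/P = 0.4228/1.695 = 0.2494 m.
From Manning's equation, V = (1/n) R^(2/3) S^(1/2) = (1/0.013) × 0.2494^(2/3) × 0.00038^(1/2) = 0.594 m/s.

V = 0.594 m/s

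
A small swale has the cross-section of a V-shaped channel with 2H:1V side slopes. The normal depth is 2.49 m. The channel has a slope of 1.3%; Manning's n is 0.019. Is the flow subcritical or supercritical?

For a triangular section with side slope z = 2: A = zy² = 2×2.49² = 12.4 m²; P = 2y√(1+z²) = 2×2.49×2.236 = 11.14 m.
Hydraulic radius R = A/P = 12.4/11.14 = 1.114 m.
V = (1/n) R^(2/3) √S = (1/0.019) × 1.114^(2/3) × √0.013 = 6.447 m/s. Hydraulic depth D_h = A/T = 12.4/9.96 = 1.245 m.
Froude number Fr = V/√(g·D_h) = 6.447/√(9.81×1.245) = 1.84, which is greater than 1, so the flow is supercritical.

supercritical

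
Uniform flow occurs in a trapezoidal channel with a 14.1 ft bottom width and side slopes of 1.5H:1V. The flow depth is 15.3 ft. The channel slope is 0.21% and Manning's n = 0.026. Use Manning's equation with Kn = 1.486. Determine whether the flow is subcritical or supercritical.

subcritical

With bottom width b = 14.1 ft and side slope z = 1.5: A = (b + zy)y = (14.1 + 1.5×15.3)×15.3 = 566.9 ft²; P = b + 2y√(1+z²) = 14.1 + 2×15.3×1.803 = 69.26 ft.
Hydraulic radius R = A/P = 566.9/69.26 = 8.184 ft.
V = (1.486/n) R^(2/3) √S = (1.486/0.026) × 8.184^(2/3) × √0.0021 = 10.64 ft/s. Hydraulic depth D_h = A/T = 566.9/60 = 9.448 ft.
Froude number Fr = V/√(g·D_h) = 10.64/√(32.2×9.448) = 0.61, which is less than 1, so the flow is subcritical.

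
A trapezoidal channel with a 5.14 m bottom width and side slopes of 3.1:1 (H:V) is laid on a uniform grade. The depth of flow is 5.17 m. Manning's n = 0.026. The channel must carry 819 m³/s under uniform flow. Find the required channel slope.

With bottom width b = 5.14 m and side slope z = 3.1: A = (b + zy)y = (5.14 + 3.1×5.17)×5.17 = 109.4 m²; P = b + 2y√(1+z²) = 5.14 + 2×5.17×3.257 = 38.82 m.
Hydraulic radius R = A/P = 109.4/38.82 = 2.819 m.
From Manning's equation, S = [nQ / (1 A R^(2/3))]² = [0.026 × 819 / (1 × 109.4 × 2.819^(2/3))]² = 0.00951.

S = 0.00951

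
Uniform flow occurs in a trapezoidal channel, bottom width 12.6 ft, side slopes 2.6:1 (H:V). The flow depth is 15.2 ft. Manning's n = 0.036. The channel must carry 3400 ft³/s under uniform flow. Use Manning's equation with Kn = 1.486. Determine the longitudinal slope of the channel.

With bottom width b = 12.6 ft and side slope z = 2.6: A = (b + zy)y = (12.6 + 2.6×15.2)×15.2 = 792.2 ft²; P = b + 2y√(1+z²) = 12.6 + 2×15.2×2.786 = 97.28 ft.
Hydraulic radius R = A/P = 792.2/97.28 = 8.143 ft.
From Manning's equation, S = [nQ / (1.486 A R^(2/3))]² = [0.036 × 3400 / (1.486 × 792.2 × 8.143^(2/3))]² = 0.00066.

S = 0.00066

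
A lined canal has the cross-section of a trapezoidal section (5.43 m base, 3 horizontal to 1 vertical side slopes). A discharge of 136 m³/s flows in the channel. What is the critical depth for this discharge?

At critical depth, Q² T / (g A³) = 1, i.e. A³/T = Q²/g = 136²/9.81 = 1885.
At y = 2.8 m: A³/T = 2612 — over.
At y = 2.27 m: A³/T = 1126 — short.
At y = 2.58 m: A³/T = 1876 — close enough.

y_c = 2.58 m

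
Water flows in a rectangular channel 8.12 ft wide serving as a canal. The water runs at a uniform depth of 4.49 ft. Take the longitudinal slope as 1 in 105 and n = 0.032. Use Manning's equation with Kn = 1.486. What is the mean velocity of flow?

Flow area A = b·y = 8.12 × 4.49 = 36.46 ft². Wetted perimeter P = b + 2y = 8.12 + 2×4.49 = 17.1 ft.
Hydraulic radius R = A/P = 36.46/17.1 = 2.132 ft.
From Manning's equation, V = (1.486/n) R^(2/3) S^(1/2) = (1.486/0.032) × 2.132^(2/3) × 0.009524^(1/2) = 7.51 ft/s.

V = 7.51 ft/s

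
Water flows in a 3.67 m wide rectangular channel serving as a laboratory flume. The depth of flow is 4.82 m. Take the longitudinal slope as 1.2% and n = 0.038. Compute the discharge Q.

Q = 61.6 m³/s

Flow area A = b·y = 3.67 × 4.82 = 17.69 m². Wetted perimeter P = b + 2y = 3.67 + 2×4.82 = 13.31 m.
Hydraulic radius R = A/P = 17.69/13.31 = 1.329 m.
Manning's equation: Q = (1/n) A R^(2/3) S^(1/2) = (1/0.038) × 17.69 × 1.329^(2/3) × 0.012^(1/2) = 61.6 m³/s.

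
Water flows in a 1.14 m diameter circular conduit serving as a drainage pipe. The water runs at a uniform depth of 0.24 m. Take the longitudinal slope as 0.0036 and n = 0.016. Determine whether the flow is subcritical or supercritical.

For a circular section of diameter D = 1.14 m at depth y = 0.24 m, the central angle is θ = 2 arccos(1 − 2y/D) = 1.907 rad. Then A = (D²/8)(θ − sin θ) = 0.1564 m² and P = Dθ/2 = 1.087 m.
Hydraulic radius R = A/P = 0.1564/1.087 = 0.1439 m.
V = (1/n) R^(2/3) √S = (1/0.016) × 0.1439^(2/3) × √0.0036 = 1.03 m/s. Hydraulic depth D_h = A/T = 0.1564/0.9295 = 0.1682 m.
Froude number Fr = V/√(g·D_h) = 1.03/√(9.81×0.1682) = 0.802, which is less than 1, so the flow is subcritical.

subcritical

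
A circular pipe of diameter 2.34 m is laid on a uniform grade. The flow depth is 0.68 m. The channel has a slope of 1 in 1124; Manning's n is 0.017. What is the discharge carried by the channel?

Q = 0.972 m³/s

For a circular section of diameter D = 2.34 m at depth y = 0.68 m, the central angle is θ = 2 arccos(1 − 2y/D) = 2.277 rad. Then A = (D²/8)(θ − sin θ) = 1.038 m² and P = Dθ/2 = 2.664 m.
Hydraulic radius R = A/P = 1.038/2.664 = 0.3896 m.
Manning's equation: Q = (1/n) A R^(2/3) S^(1/2) = (1/0.017) × 1.038 × 0.3896^(2/3) × 0.0008897^(1/2) = 0.972 m³/s.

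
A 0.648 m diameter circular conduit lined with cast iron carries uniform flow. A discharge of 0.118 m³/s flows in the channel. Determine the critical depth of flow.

y_c = 0.214 m

At critical depth, Q² T / (g A³) = 1, i.e. A³/T = Q²/g = 0.118²/9.81 = 0.001419.
At y = 0.157 m: A³/T = 0.0004227 — short.
At y = 0.214 m: A³/T = 0.001407 — close enough.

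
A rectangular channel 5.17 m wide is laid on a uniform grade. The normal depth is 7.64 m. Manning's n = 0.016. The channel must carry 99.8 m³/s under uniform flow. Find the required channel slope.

S = 0.000679

Flow area A = b·y = 5.17 × 7.64 = 39.5 m². Wetted perimeter P = b + 2y = 5.17 + 2×7.64 = 20.45 m.
Hydraulic radius R = A/P = 39.5/20.45 = 1.931 m.
From Manning's equation, S = [nQ / (1 A R^(2/3))]² = [0.016 × 99.8 / (1 × 39.5 × 1.931^(2/3))]² = 0.000679.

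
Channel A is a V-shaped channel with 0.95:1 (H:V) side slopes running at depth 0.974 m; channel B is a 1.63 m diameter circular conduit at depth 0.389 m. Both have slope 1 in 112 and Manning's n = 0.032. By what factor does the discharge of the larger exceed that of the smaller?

Channel A: For a triangular section with side slope z = 0.95: A = zy² = 0.95×0.974² = 0.9012 m²; P = 2y√(1+z²) = 2×0.974×1.379 = 2.687 m. Hydraulic radius R = A/P = 0.9012/2.687 = 0.3354 m. Q_A = (1/0.032)·0.9012·0.3354^(2/3)·√0.008929 = 1.285 m³/s.
Channel B: For a circular section of diameter D = 1.63 m at depth y = 0.389 m, the central angle is θ = 2 arccos(1 − 2y/D) = 2.042 rad. Then A = (D²/8)(θ − sin θ) = 0.382 m² and P = Dθ/2 = 1.664 m. Hydraulic radius R = A/P = 0.382/1.664 = 0.2296 m. Q_B = (1/0.032)·0.382·0.2296^(2/3)·√0.008929 = 0.423 m³/s.
The larger discharge is 1.285 m³/s and the smaller is 0.423 m³/s; the ratio is 3.04.

3.04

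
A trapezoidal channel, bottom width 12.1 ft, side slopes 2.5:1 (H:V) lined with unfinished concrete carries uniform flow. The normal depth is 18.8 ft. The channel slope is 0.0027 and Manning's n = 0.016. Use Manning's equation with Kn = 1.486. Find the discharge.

With bottom width b = 12.1 ft and side slope z = 2.5: A = (b + zy)y = (12.1 + 2.5×18.8)×18.8 = 1111 ft²; P = b + 2y√(1+z²) = 12.1 + 2×18.8×2.693 = 113.3 ft.
Hydraulic radius R = A/P = 1111/113.3 = 9.803 ft.
Manning's equation: Q = (1.486/n) A R^(2/3) S^(1/2) = (1.486/0.016) × 1111 × 9.803^(2/3) × 0.0027^(1/2) = 24600 ft³/s.

Q = 24600 ft³/s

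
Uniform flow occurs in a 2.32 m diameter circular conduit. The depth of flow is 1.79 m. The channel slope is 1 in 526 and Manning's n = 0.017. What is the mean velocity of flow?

V = 2.03 m/s

For a circular section of diameter D = 2.32 m at depth y = 1.79 m, the central angle is θ = 2 arccos(1 − 2y/D) = 4.29 rad. Then A = (D²/8)(θ − sin θ) = 3.5 m² and P = Dθ/2 = 4.976 m.
Hydraulic radius R = A/P = 3.5/4.976 = 0.7033 m.
From Manning's equation, V = (1/n) R^(2/3) S^(1/2) = (1/0.017) × 0.7033^(2/3) × 0.001901^(1/2) = 2.03 m/s.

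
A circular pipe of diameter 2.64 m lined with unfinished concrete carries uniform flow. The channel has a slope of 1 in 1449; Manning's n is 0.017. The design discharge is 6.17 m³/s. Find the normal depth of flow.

y_n = 2.08 m

Manning's equation rearranged: A R^(2/3) = nQ / (1·√S) = 0.017 × 6.17 / (√0.0006901) = 3.993.
Trying y = 2.46 m: A R^(2/3) = 4.462 — high.
Trying y = 2.08 m: A R^(2/3) = 3.994 — ≈ 3.993.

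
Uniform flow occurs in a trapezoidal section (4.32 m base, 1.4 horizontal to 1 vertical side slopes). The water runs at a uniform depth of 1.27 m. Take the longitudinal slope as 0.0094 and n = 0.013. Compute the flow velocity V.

V = 6.91 m/s

With bottom width b = 4.32 m and side slope z = 1.4: A = (b + zy)y = (4.32 + 1.4×1.27)×1.27 = 7.744 m²; P = b + 2y√(1+z²) = 4.32 + 2×1.27×1.72 = 8.69 m.
Hydraulic radius R = A/P = 7.744/8.69 = 0.8912 m.
From Manning's equation, V = (1/n) R^(2/3) S^(1/2) = (1/0.013) × 0.8912^(2/3) × 0.0094^(1/2) = 6.91 m/s.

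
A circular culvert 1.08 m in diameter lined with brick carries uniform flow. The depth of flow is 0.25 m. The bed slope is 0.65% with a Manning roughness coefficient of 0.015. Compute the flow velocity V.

For a circular section of diameter D = 1.08 m at depth y = 0.25 m, the central angle is θ = 2 arccos(1 − 2y/D) = 2.008 rad. Then A = (D²/8)(θ − sin θ) = 0.1606 m² and P = Dθ/2 = 1.084 m.
Hydraulic radius R = A/P = 0.1606/1.084 = 0.1482 m.
From Manning's equation, V = (1/n) R^(2/3) S^(1/2) = (1/0.015) × 0.1482^(2/3) × 0.0065^(1/2) = 1.5 m/s.

V = 1.5 m/s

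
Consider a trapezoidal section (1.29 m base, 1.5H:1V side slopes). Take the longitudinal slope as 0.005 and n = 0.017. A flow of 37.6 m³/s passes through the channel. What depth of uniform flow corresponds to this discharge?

Manning's equation rearranged: A R^(2/3) = nQ / (1·√S) = 0.017 × 37.6 / (√0.005) = 9.04.
Trying y = 2.43 m: A R^(2/3) = 13.49 — too large.
Trying y = 2.04 m: A R^(2/3) = 9.03 — ≈ 9.04.

y_n = 2.04 m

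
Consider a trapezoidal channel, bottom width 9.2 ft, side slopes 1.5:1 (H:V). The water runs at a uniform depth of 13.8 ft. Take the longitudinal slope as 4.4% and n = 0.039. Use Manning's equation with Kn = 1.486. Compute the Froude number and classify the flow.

With bottom width b = 9.2 ft and side slope z = 1.5: A = (b + zy)y = (9.2 + 1.5×13.8)×13.8 = 412.6 ft²; P = b + 2y√(1+z²) = 9.2 + 2×13.8×1.803 = 58.96 ft.
Hydraulic radius R = A/P = 412.6/58.96 = 6.999 ft.
V = (1.486/n) R^(2/3) √S = (1.486/0.039) × 6.999^(2/3) × √0.044 = 29.24 ft/s. Hydraulic depth D_h = A/T = 412.6/50.6 = 8.155 ft.
Froude number Fr = V/√(g·D_h) = 29.24/√(32.2×8.155) = 1.8, which is greater than 1, so the flow is supercritical.

supercritical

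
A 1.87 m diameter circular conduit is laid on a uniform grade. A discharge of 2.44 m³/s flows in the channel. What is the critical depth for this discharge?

At critical depth, Q² T / (g A³) = 1, i.e. A³/T = Q²/g = 2.44²/9.81 = 0.6069.
Try y = 0.554 m: A³/T = 0.1849 — too small.
Try y = 0.881 m: A³/T = 1.103 — too large.
Try y = 0.754 m: A³/T = 0.6076 — close enough.

y_c = 0.754 m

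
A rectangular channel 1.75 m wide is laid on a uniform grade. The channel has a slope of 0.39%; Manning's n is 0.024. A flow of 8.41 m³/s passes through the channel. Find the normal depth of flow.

Manning's equation rearranged: A R^(2/3) = nQ / (1·√S) = 0.024 × 8.41 / (√0.0039) = 3.232.
Try y = 2.67 m: A R^(2/3) = 3.538 — high.
Try y = 2.14 m: A R^(2/3) = 2.726 — low.
Try y = 2.47 m: A R^(2/3) = 3.231 — matches.

y_n = 2.47 m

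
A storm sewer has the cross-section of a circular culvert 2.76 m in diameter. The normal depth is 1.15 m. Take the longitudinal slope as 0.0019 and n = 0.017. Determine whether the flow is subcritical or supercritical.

subcritical

For a circular section of diameter D = 2.76 m at depth y = 1.15 m, the central angle is θ = 2 arccos(1 − 2y/D) = 2.807 rad. Then A = (D²/8)(θ − sin θ) = 2.36 m² and P = Dθ/2 = 3.873 m.
Hydraulic radius R = A/P = 2.36/3.873 = 0.6092 m.
V = (1/n) R^(2/3) √S = (1/0.017) × 0.6092^(2/3) × √0.0019 = 1.843 m/s. Hydraulic depth D_h = A/T = 2.36/2.721 = 0.867 m.
Froude number Fr = V/√(g·D_h) = 1.843/√(9.81×0.867) = 0.632, which is less than 1, so the flow is subcritical.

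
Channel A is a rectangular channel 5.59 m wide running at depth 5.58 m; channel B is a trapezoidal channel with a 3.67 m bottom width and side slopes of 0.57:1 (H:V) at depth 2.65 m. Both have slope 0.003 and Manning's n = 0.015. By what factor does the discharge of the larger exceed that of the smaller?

2.74

Channel A: Flow area A = b·y = 5.59 × 5.58 = 31.19 m². Wetted perimeter P = b + 2y = 5.59 + 2×5.58 = 16.75 m. Hydraulic radius R = A/P = 31.19/16.75 = 1.862 m. Q_A = (1/0.015)·31.19·1.862^(2/3)·√0.003 = 172.4 m³/s.
Channel B: With bottom width b = 3.67 m and side slope z = 0.57: A = (b + zy)y = (3.67 + 0.57×2.65)×2.65 = 13.73 m²; P = b + 2y√(1+z²) = 3.67 + 2×2.65×1.151 = 9.771 m. Hydraulic radius R = A/P = 13.73/9.771 = 1.405 m. Q_B = (1/0.015)·13.73·1.405^(2/3)·√0.003 = 62.89 m³/s.
The larger discharge is 172.4 m³/s and the smaller is 62.89 m³/s; the ratio is 2.74.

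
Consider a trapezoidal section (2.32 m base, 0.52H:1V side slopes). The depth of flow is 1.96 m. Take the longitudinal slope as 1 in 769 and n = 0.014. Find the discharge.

With bottom width b = 2.32 m and side slope z = 0.52: A = (b + zy)y = (2.32 + 0.52×1.96)×1.96 = 6.545 m²; P = b + 2y√(1+z²) = 2.32 + 2×1.96×1.127 = 6.738 m.
Hydraulic radius R = A/P = 6.545/6.738 = 0.9713 m.
Manning's equation: Q = (1/n) A R^(2/3) S^(1/2) = (1/0.014) × 6.545 × 0.9713^(2/3) × 0.0013^(1/2) = 16.5 m³/s.

Q = 16.5 m³/s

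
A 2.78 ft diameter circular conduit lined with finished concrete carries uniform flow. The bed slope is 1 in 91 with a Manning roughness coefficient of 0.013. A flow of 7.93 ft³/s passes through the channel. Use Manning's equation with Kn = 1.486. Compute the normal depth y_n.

Manning's equation rearranged: A R^(2/3) = nQ / (1.486·√S) = 0.013 × 7.93 / (1.486 × √0.01099) = 0.6618.
Try y = 0.766 ft: A R^(2/3) = 0.7903 — high.
Try y = 0.477 ft: A R^(2/3) = 0.3052 — low.
Try y = 0.7 ft: A R^(2/3) = 0.6617 — close enough.

y_n = 0.7 ft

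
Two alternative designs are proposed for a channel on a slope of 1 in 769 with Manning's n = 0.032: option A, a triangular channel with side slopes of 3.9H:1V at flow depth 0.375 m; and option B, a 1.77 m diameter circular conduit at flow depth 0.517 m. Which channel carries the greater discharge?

Channel A: For a triangular section with side slope z = 3.9: A = zy² = 3.9×0.375² = 0.5484 m²; P = 2y√(1+z²) = 2×0.375×4.026 = 3.02 m. Hydraulic radius R = A/P = 0.5484/3.02 = 0.1816 m. Q_A = (1/0.032)·0.5484·0.1816^(2/3)·√0.0013 = 0.1982 m³/s.
Channel B: For a circular section of diameter D = 1.77 m at depth y = 0.517 m, the central angle is θ = 2 arccos(1 − 2y/D) = 2.284 rad. Then A = (D²/8)(θ − sin θ) = 0.5982 m² and P = Dθ/2 = 2.021 m. Hydraulic radius R = A/P = 0.5982/2.021 = 0.296 m. Q_B = (1/0.032)·0.5982·0.296^(2/3)·√0.0013 = 0.2994 m³/s.
Q_A = 0.1982 m³/s vs Q_B = 0.2994 m³/s, so channel B carries more.

channel B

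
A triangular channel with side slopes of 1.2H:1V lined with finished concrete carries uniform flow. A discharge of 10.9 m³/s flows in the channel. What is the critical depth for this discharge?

At critical depth, Q² T / (g A³) = 1, i.e. A³/T = Q²/g = 10.9²/9.81 = 12.11.
Trying y = 1.3 m: A³/T = 2.673 — too small.
Trying y = 2.23 m: A³/T = 39.71 — too large.
Trying y = 1.76 m: A³/T = 12.16 — ≈ 12.11.

y_c = 1.76 m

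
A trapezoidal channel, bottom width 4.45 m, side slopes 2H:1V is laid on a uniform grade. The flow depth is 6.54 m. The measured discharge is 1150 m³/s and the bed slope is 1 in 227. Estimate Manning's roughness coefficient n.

With bottom width b = 4.45 m and side slope z = 2: A = (b + zy)y = (4.45 + 2×6.54)×6.54 = 114.6 m²; P = b + 2y√(1+z²) = 4.45 + 2×6.54×2.236 = 33.7 m.
Hydraulic radius R = A/P = 114.6/33.7 = 3.402 m.
Rearranging Manning's equation: n = (1/Q) A R^(2/3) S^(1/2) = (1/1150) × 114.6 × 3.402^(2/3) × √0.004405 = 0.015.

n = 0.015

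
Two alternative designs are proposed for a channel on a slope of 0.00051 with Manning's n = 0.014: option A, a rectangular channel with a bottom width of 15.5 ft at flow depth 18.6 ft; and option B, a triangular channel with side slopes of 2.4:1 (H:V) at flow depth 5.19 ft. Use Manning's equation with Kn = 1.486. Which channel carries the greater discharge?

channel A

Channel A: Flow area A = b·y = 15.5 × 18.6 = 288.3 ft². Wetted perimeter P = b + 2y = 15.5 + 2×18.6 = 52.7 ft. Hydraulic radius R = A/P = 288.3/52.7 = 5.471 ft. Q_A = (1.486/0.014)·288.3·5.471^(2/3)·√0.00051 = 2146 ft³/s.
Channel B: For a triangular section with side slope z = 2.4: A = zy² = 2.4×5.19² = 64.65 ft²; P = 2y√(1+z²) = 2×5.19×2.6 = 26.99 ft. Hydraulic radius R = A/P = 64.65/26.99 = 2.395 ft. Q_B = (1.486/0.014)·64.65·2.395^(2/3)·√0.00051 = 277.4 ft³/s.
Q_A = 2146 ft³/s vs Q_B = 277.4 ft³/s, so channel A carries more.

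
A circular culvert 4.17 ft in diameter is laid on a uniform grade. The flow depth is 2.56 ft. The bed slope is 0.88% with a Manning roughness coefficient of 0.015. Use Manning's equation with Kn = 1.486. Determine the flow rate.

Q = 90.8 ft³/s

For a circular section of diameter D = 4.17 ft at depth y = 2.56 ft, the central angle is θ = 2 arccos(1 − 2y/D) = 3.601 rad. Then A = (D²/8)(θ − sin θ) = 8.792 ft² and P = Dθ/2 = 7.509 ft.
Hydraulic radius R = A/P = 8.792/7.509 = 1.171 ft.
Manning's equation: Q = (1.486/n) A R^(2/3) S^(1/2) = (1.486/0.015) × 8.792 × 1.171^(2/3) × 0.0088^(1/2) = 90.8 ft³/s.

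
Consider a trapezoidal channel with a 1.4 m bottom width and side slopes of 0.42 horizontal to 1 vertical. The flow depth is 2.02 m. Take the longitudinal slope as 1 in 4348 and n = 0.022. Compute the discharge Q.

Q = 2.67 m³/s

With bottom width b = 1.4 m and side slope z = 0.42: A = (b + zy)y = (1.4 + 0.42×2.02)×2.02 = 4.542 m²; P = b + 2y√(1+z²) = 1.4 + 2×2.02×1.085 = 5.782 m.
Hydraulic radius R = A/P = 4.542/5.782 = 0.7855 m.
Manning's equation: Q = (1/n) A R^(2/3) S^(1/2) = (1/0.022) × 4.542 × 0.7855^(2/3) × 0.00023^(1/2) = 2.67 m³/s.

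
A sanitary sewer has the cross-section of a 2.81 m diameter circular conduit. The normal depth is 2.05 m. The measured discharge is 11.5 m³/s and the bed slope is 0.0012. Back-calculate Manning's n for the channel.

For a circular section of diameter D = 2.81 m at depth y = 2.05 m, the central angle is θ = 2 arccos(1 − 2y/D) = 4.095 rad. Then A = (D²/8)(θ − sin θ) = 4.847 m² and P = Dθ/2 = 5.754 m.
Hydraulic radius R = A/P = 4.847/5.754 = 0.8424 m.
Rearranging Manning's equation: n = (1/Q) A R^(2/3) S^(1/2) = (1/11.5) × 4.847 × 0.8424^(2/3) × √0.0012 = 0.013.

n = 0.013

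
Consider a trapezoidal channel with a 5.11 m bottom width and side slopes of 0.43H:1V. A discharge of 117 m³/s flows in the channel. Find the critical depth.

y_c = 3.4 m

At critical depth, Q² T / (g A³) = 1, i.e. A³/T = Q²/g = 117²/9.81 = 1395.
Try y = 2.33 m: A³/T = 406 — short.
Try y = 4.24 m: A³/T = 2901 — over.
Try y = 3.4 m: A³/T = 1389 — close enough.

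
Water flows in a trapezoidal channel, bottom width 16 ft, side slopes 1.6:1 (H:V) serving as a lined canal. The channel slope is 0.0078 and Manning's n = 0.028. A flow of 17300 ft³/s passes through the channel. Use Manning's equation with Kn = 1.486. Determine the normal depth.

y_n = 18.1 ft

Manning's equation rearranged: A R^(2/3) = nQ / (1.486·√S) = 0.028 × 17300 / (1.486 × √0.0078) = 3691.
Try y = 22 ft: A R^(2/3) = 5697 — high.
Try y = 15.1 ft: A R^(2/3) = 2488 — low.
Try y = 18.1 ft: A R^(2/3) = 3689 — ≈ 3691.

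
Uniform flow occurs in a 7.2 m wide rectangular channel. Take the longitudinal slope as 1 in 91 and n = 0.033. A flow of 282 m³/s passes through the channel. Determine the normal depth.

y_n = 6.94 m

Manning's equation rearranged: A R^(2/3) = nQ / (1·√S) = 0.033 × 282 / (√0.01099) = 88.77.
Trying y = 7.92 m: A R^(2/3) = 104.3 — too large.
Trying y = 5.84 m: A R^(2/3) = 71.71 — too small.
Trying y = 6.94 m: A R^(2/3) = 88.83 — close enough.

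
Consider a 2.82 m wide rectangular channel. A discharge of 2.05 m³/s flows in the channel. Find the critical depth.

For a rectangular channel, critical depth y_c = (q²/g)^(1/3) where q = Q/b = 2.05/2.82 = 0.727 m²/s.
So y_c = (0.727²/9.81)^(1/3) = 0.378 m.

y_c = 0.378 m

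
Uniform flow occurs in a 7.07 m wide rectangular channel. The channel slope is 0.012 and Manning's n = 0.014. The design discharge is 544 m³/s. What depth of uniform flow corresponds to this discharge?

y_n = 5.82 m

Manning's equation rearranged: A R^(2/3) = nQ / (1·√S) = 0.014 × 544 / (√0.012) = 69.52.
At y = 5 m: A R^(2/3) = 57.43 — short.
At y = 5.82 m: A R^(2/3) = 69.59 — close enough.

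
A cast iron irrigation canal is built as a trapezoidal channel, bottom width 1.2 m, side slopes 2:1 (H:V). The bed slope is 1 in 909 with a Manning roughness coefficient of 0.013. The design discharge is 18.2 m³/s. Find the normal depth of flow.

y_n = 1.69 m

Manning's equation rearranged: A R^(2/3) = nQ / (1·√S) = 0.013 × 18.2 / (√0.0011) = 7.133.
At y = 1.48 m: A R^(2/3) = 5.25 — low.
At y = 1.93 m: A R^(2/3) = 9.722 — high.
At y = 1.69 m: A R^(2/3) = 7.128 — matches.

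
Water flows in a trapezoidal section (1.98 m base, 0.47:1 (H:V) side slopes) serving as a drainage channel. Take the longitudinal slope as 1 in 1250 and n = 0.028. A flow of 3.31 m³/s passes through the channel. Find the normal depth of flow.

Manning's equation rearranged: A R^(2/3) = nQ / (1·√S) = 0.028 × 3.31 / (√0.0008) = 3.277.
Trying y = 1.32 m: A R^(2/3) = 2.709 — low.
Trying y = 1.66 m: A R^(2/3) = 3.985 — high.
Trying y = 1.48 m: A R^(2/3) = 3.281 — close enough.

y_n = 1.48 m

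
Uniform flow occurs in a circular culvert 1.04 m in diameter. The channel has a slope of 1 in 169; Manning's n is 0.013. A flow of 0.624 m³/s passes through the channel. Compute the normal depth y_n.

Manning's equation rearranged: A R^(2/3) = nQ / (1·√S) = 0.013 × 0.624 / (√0.005917) = 0.1055.
Try y = 0.426 m: A R^(2/3) = 0.1218 — too large.
Try y = 0.272 m: A R^(2/3) = 0.05183 — too small.
Try y = 0.394 m: A R^(2/3) = 0.1055 — ≈ 0.1055.

y_n = 0.394 m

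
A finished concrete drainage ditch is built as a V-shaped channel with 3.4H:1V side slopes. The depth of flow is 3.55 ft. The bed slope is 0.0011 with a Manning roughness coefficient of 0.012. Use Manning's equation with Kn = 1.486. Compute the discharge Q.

Q = 251 ft³/s

For a triangular section with side slope z = 3.4: A = zy² = 3.4×3.55² = 42.85 ft²; P = 2y√(1+z²) = 2×3.55×3.544 = 25.16 ft.
Hydraulic radius R = A/P = 42.85/25.16 = 1.703 ft.
Manning's equation: Q = (1.486/n) A R^(2/3) S^(1/2) = (1.486/0.012) × 42.85 × 1.703^(2/3) × 0.0011^(1/2) = 251 ft³/s.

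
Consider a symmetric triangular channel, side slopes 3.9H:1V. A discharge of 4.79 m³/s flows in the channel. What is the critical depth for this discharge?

At critical depth, Q² T / (g A³) = 1, i.e. A³/T = Q²/g = 4.79²/9.81 = 2.339.
At y = 0.977 m: A³/T = 6.77 — too large.
At y = 0.584 m: A³/T = 0.5166 — too small.
At y = 0.79 m: A³/T = 2.34 — matches.

y_c = 0.79 m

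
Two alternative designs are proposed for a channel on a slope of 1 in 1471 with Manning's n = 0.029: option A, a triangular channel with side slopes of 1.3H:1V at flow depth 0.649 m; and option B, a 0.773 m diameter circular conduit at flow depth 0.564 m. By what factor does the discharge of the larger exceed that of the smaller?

1.6

Channel A: For a triangular section with side slope z = 1.3: A = zy² = 1.3×0.649² = 0.5476 m²; P = 2y√(1+z²) = 2×0.649×1.64 = 2.129 m. Hydraulic radius R = A/P = 0.5476/2.129 = 0.2572 m. Q_A = (1/0.029)·0.5476·0.2572^(2/3)·√0.0006798 = 0.1991 m³/s.
Channel B: For a circular section of diameter D = 0.773 m at depth y = 0.564 m, the central angle is θ = 2 arccos(1 − 2y/D) = 4.096 rad. Then A = (D²/8)(θ − sin θ) = 0.3669 m² and P = Dθ/2 = 1.583 m. Hydraulic radius R = A/P = 0.3669/1.583 = 0.2317 m. Q_B = (1/0.029)·0.3669·0.2317^(2/3)·√0.0006798 = 0.1244 m³/s.
The larger discharge is 0.1991 m³/s and the smaller is 0.1244 m³/s; the ratio is 1.6.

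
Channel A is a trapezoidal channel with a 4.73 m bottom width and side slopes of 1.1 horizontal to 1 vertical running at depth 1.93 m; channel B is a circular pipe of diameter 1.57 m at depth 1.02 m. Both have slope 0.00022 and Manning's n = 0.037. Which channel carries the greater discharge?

channel A

Channel A: With bottom width b = 4.73 m and side slope z = 1.1: A = (b + zy)y = (4.73 + 1.1×1.93)×1.93 = 13.23 m²; P = b + 2y√(1+z²) = 4.73 + 2×1.93×1.487 = 10.47 m. Hydraulic radius R = A/P = 13.23/10.47 = 1.263 m. Q_A = (1/0.037)·13.23·1.263^(2/3)·√0.00022 = 6.197 m³/s.
Channel B: For a circular section of diameter D = 1.57 m at depth y = 1.02 m, the central angle is θ = 2 arccos(1 − 2y/D) = 3.75 rad. Then A = (D²/8)(θ − sin θ) = 1.331 m² and P = Dθ/2 = 2.943 m. Hydraulic radius R = A/P = 1.331/2.943 = 0.4523 m. Q_B = (1/0.037)·1.331·0.4523^(2/3)·√0.00022 = 0.3145 m³/s.
Q_A = 6.197 m³/s vs Q_B = 0.3145 m³/s, so channel A carries more.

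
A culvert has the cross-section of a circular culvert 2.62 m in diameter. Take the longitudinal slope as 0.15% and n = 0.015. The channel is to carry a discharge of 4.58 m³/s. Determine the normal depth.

y_n = 1.21 m

Manning's equation rearranged: A R^(2/3) = nQ / (1·√S) = 0.015 × 4.58 / (√0.0015) = 1.774.
Try y = 0.84 m: A R^(2/3) = 0.905 — too small.
Try y = 1.44 m: A R^(2/3) = 2.379 — too large.
Try y = 1.21 m: A R^(2/3) = 1.773 — matches.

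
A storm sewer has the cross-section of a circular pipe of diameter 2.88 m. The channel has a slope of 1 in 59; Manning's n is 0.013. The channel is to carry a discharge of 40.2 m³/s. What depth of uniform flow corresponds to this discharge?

Manning's equation rearranged: A R^(2/3) = nQ / (1·√S) = 0.013 × 40.2 / (√0.01695) = 4.014.
Try y = 2.22 m: A R^(2/3) = 4.922 — high.
Try y = 1.64 m: A R^(2/3) = 3.241 — low.
Try y = 1.89 m: A R^(2/3) = 4.013 — matches.

y_n = 1.89 m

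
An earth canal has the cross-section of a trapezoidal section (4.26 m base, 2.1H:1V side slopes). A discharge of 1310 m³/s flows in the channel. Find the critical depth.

At critical depth, Q² T / (g A³) = 1, i.e. A³/T = Q²/g = 1310²/9.81 = 174900.
Trying y = 10.2 m: A³/T = 381600 — too large.
Trying y = 8.6 m: A³/T = 175200 — ≈ 174900.

y_c = 8.6 m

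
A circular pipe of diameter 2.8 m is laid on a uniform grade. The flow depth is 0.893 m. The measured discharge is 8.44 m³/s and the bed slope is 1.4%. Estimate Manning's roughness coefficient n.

For a circular section of diameter D = 2.8 m at depth y = 0.893 m, the central angle is θ = 2 arccos(1 − 2y/D) = 2.4 rad. Then A = (D²/8)(θ − sin θ) = 1.691 m² and P = Dθ/2 = 3.361 m.
Hydraulic radius R = A/P = 1.691/3.361 = 0.5031 m.
Rearranging Manning's equation: n = (1/Q) A R^(2/3) S^(1/2) = (1/8.44) × 1.691 × 0.5031^(2/3) × √0.014 = 0.015.

n = 0.015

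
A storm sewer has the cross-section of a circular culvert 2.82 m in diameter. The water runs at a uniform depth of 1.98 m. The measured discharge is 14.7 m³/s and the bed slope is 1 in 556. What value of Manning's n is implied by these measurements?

For a circular section of diameter D = 2.82 m at depth y = 1.98 m, the central angle is θ = 2 arccos(1 − 2y/D) = 3.974 rad. Then A = (D²/8)(θ − sin θ) = 4.685 m² and P = Dθ/2 = 5.603 m.
Hydraulic radius R = A/P = 4.685/5.603 = 0.8362 m.
Rearranging Manning's equation: n = (1/Q) A R^(2/3) S^(1/2) = (1/14.7) × 4.685 × 0.8362^(2/3) × √0.001799 = 0.012.

n = 0.012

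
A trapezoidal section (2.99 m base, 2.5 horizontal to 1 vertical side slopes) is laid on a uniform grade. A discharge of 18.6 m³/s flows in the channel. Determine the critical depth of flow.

At critical depth, Q² T / (g A³) = 1, i.e. A³/T = Q²/g = 18.6²/9.81 = 35.27.
At y = 0.874 m: A³/T = 12.57 — short.
At y = 1.46 m: A³/T = 88.54 — over.
At y = 1.15 m: A³/T = 35.11 — close enough.

y_c = 1.15 m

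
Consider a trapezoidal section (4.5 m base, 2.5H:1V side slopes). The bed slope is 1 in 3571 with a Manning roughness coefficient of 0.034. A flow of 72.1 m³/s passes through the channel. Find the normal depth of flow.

Manning's equation rearranged: A R^(2/3) = nQ / (1·√S) = 0.034 × 72.1 / (√0.00028) = 146.5.
Try y = 3.83 m: A R^(2/3) = 89.68 — low.
Try y = 4.75 m: A R^(2/3) = 146.5 — close enough.

y_n = 4.75 m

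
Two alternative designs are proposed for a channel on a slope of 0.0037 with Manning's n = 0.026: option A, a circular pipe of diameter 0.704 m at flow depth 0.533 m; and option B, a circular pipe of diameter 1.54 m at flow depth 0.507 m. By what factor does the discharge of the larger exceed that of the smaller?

Channel A: For a circular section of diameter D = 0.704 m at depth y = 0.533 m, the central angle is θ = 2 arccos(1 − 2y/D) = 4.222 rad. Then A = (D²/8)(θ − sin θ) = 0.3162 m² and P = Dθ/2 = 1.486 m. Hydraulic radius R = A/P = 0.3162/1.486 = 0.2128 m. Q_A = (1/0.026)·0.3162·0.2128^(2/3)·√0.0037 = 0.2636 m³/s.
Channel B: For a circular section of diameter D = 1.54 m at depth y = 0.507 m, the central angle is θ = 2 arccos(1 − 2y/D) = 2.444 rad. Then A = (D²/8)(θ − sin θ) = 0.5343 m² and P = Dθ/2 = 1.882 m. Hydraulic radius R = A/P = 0.5343/1.882 = 0.2839 m. Q_B = (1/0.026)·0.5343·0.2839^(2/3)·√0.0037 = 0.54 m³/s.
The larger discharge is 0.54 m³/s and the smaller is 0.2636 m³/s; the ratio is 2.05.

2.05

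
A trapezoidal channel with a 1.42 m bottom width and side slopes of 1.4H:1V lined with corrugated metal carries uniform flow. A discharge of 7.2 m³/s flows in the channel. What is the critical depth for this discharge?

At critical depth, Q² T / (g A³) = 1, i.e. A³/T = Q²/g = 7.2²/9.81 = 5.284.
At y = 1.16 m: A³/T = 9.431 — high.
At y = 0.767 m: A³/T = 1.962 — low.
At y = 0.999 m: A³/T = 5.294 — ≈ 5.284.

y_c = 0.999 m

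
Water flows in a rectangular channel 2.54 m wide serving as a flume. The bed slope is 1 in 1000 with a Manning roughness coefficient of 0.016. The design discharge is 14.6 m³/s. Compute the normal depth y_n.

y_n = 3.11 m

Manning's equation rearranged: A R^(2/3) = nQ / (1·√S) = 0.016 × 14.6 / (√0.001) = 7.387.
Trying y = 3.66 m: A R^(2/3) = 8.939 — high.
Trying y = 3.11 m: A R^(2/3) = 7.373 — close enough.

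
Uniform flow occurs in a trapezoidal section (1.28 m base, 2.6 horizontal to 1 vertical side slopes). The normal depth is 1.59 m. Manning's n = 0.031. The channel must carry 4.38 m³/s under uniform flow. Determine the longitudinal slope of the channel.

With bottom width b = 1.28 m and side slope z = 2.6: A = (b + zy)y = (1.28 + 2.6×1.59)×1.59 = 8.608 m²; P = b + 2y√(1+z²) = 1.28 + 2×1.59×2.786 = 10.14 m.
Hydraulic radius R = A/P = 8.608/10.14 = 0.8491 m.
From Manning's equation, S = [nQ / (1 A R^(2/3))]² = [0.031 × 4.38 / (1 × 8.608 × 0.8491^(2/3))]² = 0.000309.

S = 0.000309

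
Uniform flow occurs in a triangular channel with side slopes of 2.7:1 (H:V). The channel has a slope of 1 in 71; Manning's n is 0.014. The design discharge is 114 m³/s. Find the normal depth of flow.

Manning's equation rearranged: A R^(2/3) = nQ / (1·√S) = 0.014 × 114 / (√0.01408) = 13.45.
Try y = 2.73 m: A R^(2/3) = 23.72 — over.
Try y = 1.58 m: A R^(2/3) = 5.518 — short.
Try y = 2.21 m: A R^(2/3) = 13.5 — ≈ 13.45.

y_n = 2.21 m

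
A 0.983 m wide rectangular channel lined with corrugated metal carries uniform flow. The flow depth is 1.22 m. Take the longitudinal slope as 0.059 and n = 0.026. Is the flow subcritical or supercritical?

Flow area A = b·y = 0.983 × 1.22 = 1.199 m². Wetted perimeter P = b + 2y = 0.983 + 2×1.22 = 3.423 m.
Hydraulic radius R = A/P = 1.199/3.423 = 0.3504 m.
V = (1/n) R^(2/3) √S = (1/0.026) × 0.3504^(2/3) × √0.059 = 4.643 m/s. Hydraulic depth D_h = A/T = 1.199/0.983 = 1.22 m.
Froude number Fr = V/√(g·D_h) = 4.643/√(9.81×1.22) = 1.34, which is greater than 1, so the flow is supercritical.

supercritical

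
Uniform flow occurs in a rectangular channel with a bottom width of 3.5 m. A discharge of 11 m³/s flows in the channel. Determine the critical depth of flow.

For a rectangular channel, critical depth y_c = (q²/g)^(1/3) where q = Q/b = 11/3.5 = 3.143 m²/s.
So y_c = (3.143²/9.81)^(1/3) = 1 m.

y_c = 1 m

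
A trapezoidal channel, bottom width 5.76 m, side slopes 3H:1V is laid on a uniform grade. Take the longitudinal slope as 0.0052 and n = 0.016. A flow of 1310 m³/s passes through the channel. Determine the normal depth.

Manning's equation rearranged: A R^(2/3) = nQ / (1·√S) = 0.016 × 1310 / (√0.0052) = 290.7.
At y = 4.51 m: A R^(2/3) = 161.9 — short.
At y = 6.78 m: A R^(2/3) = 418.6 — over.
At y = 5.81 m: A R^(2/3) = 290.7 — matches.

y_n = 5.81 m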